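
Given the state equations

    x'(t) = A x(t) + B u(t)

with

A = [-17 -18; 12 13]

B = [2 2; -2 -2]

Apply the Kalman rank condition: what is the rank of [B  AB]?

1

AB = [[2, 2], [-2, -2]]
Controllability matrix C = [B  AB] = [[2, 2, 2, 2], [-2, -2, -2, -2]]
Every column of C is a scalar multiple of column 1 = [2, -2] (multipliers 1, 1, 1, 1), so the columns span a one-dimensional space.
C ≠ 0, hence rank(C) = 1.
rank(C) = 1 < n = 2, so the pair (A, B) is not completely controllable.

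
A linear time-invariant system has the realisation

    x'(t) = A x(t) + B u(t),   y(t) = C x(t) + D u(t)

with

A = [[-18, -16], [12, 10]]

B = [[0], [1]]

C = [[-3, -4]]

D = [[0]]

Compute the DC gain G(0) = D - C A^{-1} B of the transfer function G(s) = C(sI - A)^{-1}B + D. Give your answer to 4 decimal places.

-2.0000

G(0) = C(-A)^{-1}B + D = -C A^{-1} B + D.
det A = 12, so A^{-1} = (1/12)·adj(A) = [[5/6, 4/3], [-1, -3/2]]
A^{-1} B = [4/3, -3/2]^T
C A^{-1} B = 2
G(0) = D - C A^{-1} B = 0 - (2) = -2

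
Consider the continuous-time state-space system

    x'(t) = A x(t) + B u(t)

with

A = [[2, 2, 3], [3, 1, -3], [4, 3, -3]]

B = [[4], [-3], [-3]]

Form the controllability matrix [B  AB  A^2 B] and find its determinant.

AB = [[-7], [18], [16]]
A^2B = [[70], [-51], [-22]]
Controllability matrix C = [B  AB  A^2B] = [[4, -7, 70], [-3, 18, -51], [-3, 16, -22]]
Expanding along the first row, det(C) = 4·(18·(-22) - (-51)·16) - (-7)·((-3)·(-22) - (-51)·(-3)) + 70·((-3)·16 - 18·(-3)) = 4·420 - (-7)·(-87) + 70·6 = 1491
Since det(C) ≠ 0, rank(C) = 3 and the system is completely controllable.

1491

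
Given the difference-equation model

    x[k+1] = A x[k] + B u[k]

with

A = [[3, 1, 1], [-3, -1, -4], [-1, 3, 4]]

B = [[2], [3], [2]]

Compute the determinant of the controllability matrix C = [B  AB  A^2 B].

3191

AB = [[11], [-17], [15]]
A^2B = [[31], [-76], [-2]]
Controllability matrix C = [B  AB  A^2B] = [[2, 11, 31], [3, -17, -76], [2, 15, -2]]
Expanding along the first row, det(C) = 2·((-17)·(-2) - (-76)·15) - 11·(3·(-2) - (-76)·2) + 31·(3·15 - (-17)·2) = 2·1174 - 11·146 + 31·79 = 3191
Since det(C) ≠ 0, rank(C) = 3 and the system is completely controllable.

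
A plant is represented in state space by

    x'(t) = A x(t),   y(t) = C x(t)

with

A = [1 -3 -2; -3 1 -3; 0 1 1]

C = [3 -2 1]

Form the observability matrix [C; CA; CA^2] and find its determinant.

-60

CA = [[9, -10, 1]]
CA^2 = [[39, -36, 13]]
Observability matrix O = [C; CA; CA^2] = [[3, -2, 1], [9, -10, 1], [39, -36, 13]]
Expanding along the first row, det(O) = 3·((-10)·13 - 1·(-36)) - (-2)·(9·13 - 1·39) + 1·(9·(-36) - (-10)·39) = 3·(-94) - (-2)·78 + 1·66 = -60
Since det(O) ≠ 0, rank(O) = 3 and the system is completely observable.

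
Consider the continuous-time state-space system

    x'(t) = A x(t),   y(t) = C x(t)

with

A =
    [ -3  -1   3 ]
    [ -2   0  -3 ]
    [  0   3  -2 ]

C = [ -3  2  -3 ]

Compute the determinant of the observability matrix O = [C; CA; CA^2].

1860

CA = [[5, -6, -9]]
CA^2 = [[-3, -32, 51]]
Observability matrix O = [C; CA; CA^2] = [[-3, 2, -3], [5, -6, -9], [-3, -32, 51]]
Expanding along the first row, det(O) = (-3)·((-6)·51 - (-9)·(-32)) - 2·(5·51 - (-9)·(-3)) + (-3)·(5·(-32) - (-6)·(-3)) = (-3)·(-594) - 2·228 + (-3)·(-178) = 1860
Since det(O) ≠ 0, rank(O) = 3 and the system is completely observable.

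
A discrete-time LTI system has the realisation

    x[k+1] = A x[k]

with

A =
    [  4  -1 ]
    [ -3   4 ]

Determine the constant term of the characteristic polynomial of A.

For a 2×2 matrix, det(zI - A) = z^2 - (tr A)z + det A.
tr A = 8, det A = 13.
So p(z) = z^2 - 8z + 13.
The constant term is 13.

13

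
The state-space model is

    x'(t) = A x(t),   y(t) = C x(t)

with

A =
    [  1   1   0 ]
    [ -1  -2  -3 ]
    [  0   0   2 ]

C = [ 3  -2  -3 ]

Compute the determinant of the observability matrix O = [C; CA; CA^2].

-558

CA = [[5, 7, 0]]
CA^2 = [[-2, -9, -21]]
Observability matrix O = [C; CA; CA^2] = [[3, -2, -3], [5, 7, 0], [-2, -9, -21]]
Expanding along the first row, det(O) = 3·(7·(-21) - 0·(-9)) - (-2)·(5·(-21) - 0·(-2)) + (-3)·(5·(-9) - 7·(-2)) = 3·(-147) - (-2)·(-105) + (-3)·(-31) = -558
Since det(O) ≠ 0, rank(O) = 3 and the system is completely observable.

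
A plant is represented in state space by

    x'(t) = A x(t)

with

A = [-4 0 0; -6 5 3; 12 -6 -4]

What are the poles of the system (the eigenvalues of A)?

-4, -1, 2

det(sI - A) = s^3 - (tr A)s^2 + (M11 + M22 + M33)s - det A, where Mii is the 2×2 principal minor of A obtained by deleting row i and column i.
tr A = (-4) + 5 + (-4) = -3; M11 = 5·(-4) - 3·(-6) = -20 - (-18) = -2; M22 = (-4)·(-4) - 0·12 = 16 - 0 = 16; M33 = (-4)·5 - 0·(-6) = -20 - 0 = -20; sum of minors = -6.
det A = (-4)·(5·(-4) - 3·(-6)) - 0·((-6)·(-4) - 3·12) + 0·((-6)·(-6) - 5·12) = (-4)·(-2) - 0·(-12) + 0·(-24) = 8.
So p(s) = det(sI - A) = s^3 + 3s^2 - 6s - 8.
Rational-root test: any integer root divides -8. Testing small divisors, s = -1 works: p(-1) = -1 + 3 + 6 + (-8) = 0, so (s + 1) is a factor.
Dividing, p(s) = (s + 1)(s^2 + 2s - 8).
Factor s^2 + 2s - 8: two numbers with sum -2 and product -8 are 2 and -4, so s^2 + 2s - 8 = (s - 2)(s + 4).
Hence p(s) = (s - 2) (s + 1) (s + 4), with roots -4, -1, 2.
At least one eigenvalue has non-negative real part, so the system is not asymptotically stable.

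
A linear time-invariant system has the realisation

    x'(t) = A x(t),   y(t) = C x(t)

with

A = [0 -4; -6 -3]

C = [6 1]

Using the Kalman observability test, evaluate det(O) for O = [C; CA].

-156

CA = [[-6, -27]]
Observability matrix O = [C; CA] = [[6, 1], [-6, -27]]
det(O) = 6·(-27) - 1·(-6) = -162 - (-6) = -156
Since det(O) ≠ 0, rank(O) = 2 and the system is completely observable.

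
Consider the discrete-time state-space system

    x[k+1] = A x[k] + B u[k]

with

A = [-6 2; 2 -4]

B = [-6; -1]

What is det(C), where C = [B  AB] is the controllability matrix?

AB = [[34], [-8]]
Controllability matrix C = [B  AB] = [[-6, 34], [-1, -8]]
det(C) = (-6)·(-8) - 34·(-1) = 48 - (-34) = 82
Since det(C) ≠ 0, rank(C) = 2 and the system is completely controllable.

82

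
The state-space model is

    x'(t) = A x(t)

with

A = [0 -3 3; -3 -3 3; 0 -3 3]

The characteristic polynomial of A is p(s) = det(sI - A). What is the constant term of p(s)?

0

Expand det(sI - A) for the 3×3 matrix.
p(s) = s^3 - 9s.
(Check: constant term = det(-A) = (-1)^3 det A = 0; coefficient of s^2 = -tr A = 0.)
The constant term is 0.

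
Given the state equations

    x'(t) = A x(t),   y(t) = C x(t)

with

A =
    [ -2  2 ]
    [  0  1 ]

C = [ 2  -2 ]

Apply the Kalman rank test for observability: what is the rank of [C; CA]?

CA = [[-4, 2]]
Observability matrix O = [C; CA] = [[2, -2], [-4, 2]]
det(O) = 2·2 - (-2)·(-4) = 4 - 8 = -4 ≠ 0, so rank(O) = 2.
rank(O) = 2 = n, so the pair (A, C) is completely observable.

2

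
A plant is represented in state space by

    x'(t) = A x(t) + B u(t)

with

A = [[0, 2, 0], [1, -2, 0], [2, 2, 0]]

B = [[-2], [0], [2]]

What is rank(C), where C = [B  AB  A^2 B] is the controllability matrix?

AB = [[0], [-2], [-4]]
A^2B = [[-4], [4], [-4]]
Controllability matrix C = [B  AB  A^2B] = [[-2, 0, -4], [0, -2, 4], [2, -4, -4]]
det(C) = (-2)·((-2)·(-4) - 4·(-4)) - 0·(0·(-4) - 4·2) + (-4)·(0·(-4) - (-2)·2) = (-2)·24 - 0·(-8) + (-4)·4 = -64 ≠ 0, so rank(C) = 3.
rank(C) = 3 = n, so the pair (A, B) is completely controllable.

3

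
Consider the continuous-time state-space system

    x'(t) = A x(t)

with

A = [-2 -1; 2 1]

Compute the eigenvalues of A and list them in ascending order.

det(sI - A) = s^2 - (tr A)s + det A, with tr A = (-2) + 1 = -1 and det A = (-2)·1 - (-1)·2 = -2 - (-2) = 0.
So p(s) = det(sI - A) = s^2 + s.
Factor s^2 + s: two numbers with sum -1 and product 0 are 0 and -1, so s^2 + s = s(s + 1).
Hence p(s) = s (s + 1), with roots -1, 0.
At least one eigenvalue has non-negative real part, so the system is not asymptotically stable.

-1, 0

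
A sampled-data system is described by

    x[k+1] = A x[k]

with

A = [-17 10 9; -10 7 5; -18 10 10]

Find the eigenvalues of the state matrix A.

-3, 1, 2

det(zI - A) = z^3 - (tr A)z^2 + (M11 + M22 + M33)z - det A, where Mii is the 2×2 principal minor of A obtained by deleting row i and column i.
tr A = (-17) + 7 + 10 = 0; M11 = 7·10 - 5·10 = 70 - 50 = 20; M22 = (-17)·10 - 9·(-18) = -170 - (-162) = -8; M33 = (-17)·7 - 10·(-10) = -119 - (-100) = -19; sum of minors = -7.
det A = (-17)·(7·10 - 5·10) - 10·((-10)·10 - 5·(-18)) + 9·((-10)·10 - 7·(-18)) = (-17)·20 - 10·(-10) + 9·26 = -6.
So p(z) = det(zI - A) = z^3 - 7z + 6.
Rational-root test: any integer root divides 6. Testing small divisors, z = 1 works: p(1) = 1 + 0 + (-7) + 6 = 0, so (z - 1) is a factor.
Dividing, p(z) = (z - 1)(z^2 + z - 6).
Factor z^2 + z - 6: two numbers with sum -1 and product -6 are 2 and -3, so z^2 + z - 6 = (z - 2)(z + 3).
Hence p(z) = (z - 2) (z - 1) (z + 3), with roots -3, 1, 2.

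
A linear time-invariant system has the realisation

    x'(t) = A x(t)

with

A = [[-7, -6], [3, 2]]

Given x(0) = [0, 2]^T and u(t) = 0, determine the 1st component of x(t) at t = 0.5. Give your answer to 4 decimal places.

-1.8848

det(sI - A) = s^2 - (tr A)s + det A, with tr A = (-7) + 2 = -5 and det A = (-7)·2 - (-6)·3 = -14 - (-18) = 4.
So p(s) = det(sI - A) = s^2 + 5s + 4.
Factor s^2 + 5s + 4: two numbers with sum -5 and product 4 are -1 and -4, so s^2 + 5s + 4 = (s + 1)(s + 4).
Hence p(s) = (s + 1) (s + 4), with roots -4, -1.
The eigenvalues -4, -1 are distinct and real, so A is diagonalisable and x(t) = e^{At} x(0) = V diag(e^{λ_i t}) V^{-1} x(0), where the columns of V are the eigenvectors.
λ = -4: A - (-4)I = [[-3, -6], [3, 6]]. Row 1 gives (-3)·v1 + (-6)·v2 = 0, so take v_1 = [-2, 1]^T.
λ = -1: A - (-1)I = [[-6, -6], [3, 3]]. Row 1 gives (-6)·v1 + (-6)·v2 = 0, so take v_2 = [-1, 1]^T.
V = [v_1 v_2] = [[-2, -1], [1, 1]] has det V = -1, so V^{-1} = adj(V)/det V = [[-1, -1], [1, 2]].
Modal coordinates z(0) = V^{-1} x(0): (-1)·0 + (-1)·2 = -2; 1·0 + 2·2 = 4; so z(0) = [-2, 4]^T.
x_1(t) = Σ_i (v_i)_1 · z_i(0) · e^{λ_i t} (row 1 of V times the modal terms).
x_1(0.5) = (-2)·(-2)·e^{-4·0.5} + (-1)·4·e^{-1·0.5} = 4·0.135335 + (-4)·0.606531 = -1.8848.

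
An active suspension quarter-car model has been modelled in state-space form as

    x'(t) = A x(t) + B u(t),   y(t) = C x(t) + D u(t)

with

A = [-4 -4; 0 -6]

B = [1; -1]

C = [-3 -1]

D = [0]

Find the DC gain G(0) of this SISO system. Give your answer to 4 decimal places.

-1.0833

G(0) = C(-A)^{-1}B + D = -C A^{-1} B + D.
det A = 24, so A^{-1} = (1/24)·adj(A) = [[-1/4, 1/6], [0, -1/6]]
A^{-1} B = [-5/12, 1/6]^T
C A^{-1} B = 13/12
G(0) = D - C A^{-1} B = 0 - (13/12) = -13/12 ≈ -1.0833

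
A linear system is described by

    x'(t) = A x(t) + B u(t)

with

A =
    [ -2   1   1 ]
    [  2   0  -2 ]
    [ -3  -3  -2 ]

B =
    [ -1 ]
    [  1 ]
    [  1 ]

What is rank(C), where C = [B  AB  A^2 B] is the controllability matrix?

3

AB = [[4], [-4], [-2]]
A^2B = [[-14], [12], [4]]
Controllability matrix C = [B  AB  A^2B] = [[-1, 4, -14], [1, -4, 12], [1, -2, 4]]
det(C) = (-1)·((-4)·4 - 12·(-2)) - 4·(1·4 - 12·1) + (-14)·(1·(-2) - (-4)·1) = (-1)·8 - 4·(-8) + (-14)·2 = -4 ≠ 0, so rank(C) = 3.
rank(C) = 3 = n, so the pair (A, B) is completely controllable.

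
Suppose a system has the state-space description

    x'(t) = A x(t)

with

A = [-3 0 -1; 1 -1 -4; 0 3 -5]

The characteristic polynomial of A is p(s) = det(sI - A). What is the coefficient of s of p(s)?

35

Expand det(sI - A) for the 3×3 matrix.
p(s) = s^3 + 9s^2 + 35s + 54.
(Check: constant term = det(-A) = (-1)^3 det A = 54; coefficient of s^2 = -tr A = 9.)
The coefficient of s is 35.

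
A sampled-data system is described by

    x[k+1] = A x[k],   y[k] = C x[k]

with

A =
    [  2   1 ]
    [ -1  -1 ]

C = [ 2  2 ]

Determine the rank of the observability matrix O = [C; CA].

2

CA = [[2, 0]]
Observability matrix O = [C; CA] = [[2, 2], [2, 0]]
det(O) = 2·0 - 2·2 = 0 - 4 = -4 ≠ 0, so rank(O) = 2.
rank(O) = 2 = n, so the pair (A, C) is completely observable.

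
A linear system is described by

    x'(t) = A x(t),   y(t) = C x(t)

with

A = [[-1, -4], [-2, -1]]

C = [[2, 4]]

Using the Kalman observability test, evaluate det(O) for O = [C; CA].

CA = [[-10, -12]]
Observability matrix O = [C; CA] = [[2, 4], [-10, -12]]
det(O) = 2·(-12) - 4·(-10) = -24 - (-40) = 16
Since det(O) ≠ 0, rank(O) = 2 and the system is completely observable.

16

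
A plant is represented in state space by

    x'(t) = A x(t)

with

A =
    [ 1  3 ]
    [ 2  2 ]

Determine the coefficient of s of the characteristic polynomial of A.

-3

For a 2×2 matrix, det(sI - A) = s^2 - (tr A)s + det A.
tr A = 3, det A = -4.
So p(s) = s^2 - 3s - 4.
The coefficient of s is -3.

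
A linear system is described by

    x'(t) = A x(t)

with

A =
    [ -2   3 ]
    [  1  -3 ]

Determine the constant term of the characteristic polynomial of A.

3

For a 2×2 matrix, det(sI - A) = s^2 - (tr A)s + det A.
tr A = -5, det A = 3.
So p(s) = s^2 + 5s + 3.
The constant term is 3.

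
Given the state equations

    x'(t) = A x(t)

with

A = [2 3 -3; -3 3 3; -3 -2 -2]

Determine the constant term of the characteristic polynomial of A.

90

Expand det(sI - A) for the 3×3 matrix.
p(s) = s^3 - 3s^2 + 2s + 90.
(Check: constant term = det(-A) = (-1)^3 det A = 90; coefficient of s^2 = -tr A = -3.)
The constant term is 90.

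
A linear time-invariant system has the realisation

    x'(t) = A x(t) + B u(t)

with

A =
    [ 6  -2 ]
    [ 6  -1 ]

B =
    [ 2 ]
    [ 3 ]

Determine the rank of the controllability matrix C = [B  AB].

AB = [[6], [9]]
Controllability matrix C = [B  AB] = [[2, 6], [3, 9]]
Every column of C is a scalar multiple of column 1 = [2, 3] (multipliers 1, 3), so the columns span a one-dimensional space.
C ≠ 0, hence rank(C) = 1.
rank(C) = 1 < n = 2, so the pair (A, B) is not completely controllable.

1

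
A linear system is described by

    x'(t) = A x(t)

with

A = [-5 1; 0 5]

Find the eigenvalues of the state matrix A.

det(sI - A) = s^2 - (tr A)s + det A, with tr A = (-5) + 5 = 0 and det A = (-5)·5 - 1·0 = -25 - 0 = -25.
So p(s) = det(sI - A) = s^2 - 25.
Factor s^2 - 25: two numbers with sum 0 and product -25 are 5 and -5, so s^2 - 25 = (s - 5)(s + 5).
Hence p(s) = (s - 5) (s + 5), with roots -5, 5.
At least one eigenvalue has non-negative real part, so the system is not asymptotically stable.

-5, 5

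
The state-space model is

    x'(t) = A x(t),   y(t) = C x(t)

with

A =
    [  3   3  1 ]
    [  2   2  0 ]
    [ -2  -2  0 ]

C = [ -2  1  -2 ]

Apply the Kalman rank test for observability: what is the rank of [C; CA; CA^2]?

3

CA = [[0, 0, -2]]
CA^2 = [[4, 4, 0]]
Observability matrix O = [C; CA; CA^2] = [[-2, 1, -2], [0, 0, -2], [4, 4, 0]]
det(O) = (-2)·(0·0 - (-2)·4) - 1·(0·0 - (-2)·4) + (-2)·(0·4 - 0·4) = (-2)·8 - 1·8 + (-2)·0 = -24 ≠ 0, so rank(O) = 3.
rank(O) = 3 = n, so the pair (A, C) is completely observable.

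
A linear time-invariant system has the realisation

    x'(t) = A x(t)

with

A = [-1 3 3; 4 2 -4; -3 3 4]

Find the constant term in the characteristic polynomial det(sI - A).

Expand det(sI - A) for the 3×3 matrix.
p(s) = s^3 - 5s^2 + 11s - 22.
(Check: constant term = det(-A) = (-1)^3 det A = -22; coefficient of s^2 = -tr A = -5.)
The constant term is -22.

-22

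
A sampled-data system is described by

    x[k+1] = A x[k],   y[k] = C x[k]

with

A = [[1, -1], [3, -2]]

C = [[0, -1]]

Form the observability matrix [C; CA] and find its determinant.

CA = [[-3, 2]]
Observability matrix O = [C; CA] = [[0, -1], [-3, 2]]
det(O) = 0·2 - (-1)·(-3) = 0 - 3 = -3
Since det(O) ≠ 0, rank(O) = 2 and the system is completely observable.

-3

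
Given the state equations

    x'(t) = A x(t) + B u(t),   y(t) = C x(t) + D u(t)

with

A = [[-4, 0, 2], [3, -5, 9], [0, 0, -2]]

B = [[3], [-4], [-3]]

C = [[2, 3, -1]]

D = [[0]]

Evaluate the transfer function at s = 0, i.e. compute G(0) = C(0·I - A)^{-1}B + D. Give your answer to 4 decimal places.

-9.0000

G(0) = C(-A)^{-1}B + D = -C A^{-1} B + D.
det A = -40, so A^{-1} = (1/-40)·adj(A) = [[-1/4, 0, -1/4], [-3/20, -1/5, -21/20], [0, 0, -1/2]]
A^{-1} B = [0, 7/2, 3/2]^T
C A^{-1} B = 9
G(0) = D - C A^{-1} B = 0 - (9) = -9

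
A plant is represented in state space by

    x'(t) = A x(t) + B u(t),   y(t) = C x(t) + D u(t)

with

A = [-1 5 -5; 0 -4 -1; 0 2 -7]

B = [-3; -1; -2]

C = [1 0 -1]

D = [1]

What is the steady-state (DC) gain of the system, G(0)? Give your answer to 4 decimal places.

-0.8333

G(0) = C(-A)^{-1}B + D = -C A^{-1} B + D.
det A = -30, so A^{-1} = (1/-30)·adj(A) = [[-1, -5/6, 5/6], [0, -7/30, 1/30], [0, -1/15, -2/15]]
A^{-1} B = [13/6, 1/6, 1/3]^T
C A^{-1} B = 11/6
G(0) = D - C A^{-1} B = 1 - (11/6) = -5/6 ≈ -0.8333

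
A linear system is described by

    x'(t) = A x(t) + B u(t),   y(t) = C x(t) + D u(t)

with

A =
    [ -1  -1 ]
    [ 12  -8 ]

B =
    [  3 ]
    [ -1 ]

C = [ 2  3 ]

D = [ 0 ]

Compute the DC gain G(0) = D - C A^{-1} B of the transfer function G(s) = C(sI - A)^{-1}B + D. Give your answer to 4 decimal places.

7.7500

G(0) = C(-A)^{-1}B + D = -C A^{-1} B + D.
det A = 20, so A^{-1} = (1/20)·adj(A) = [[-2/5, 1/20], [-3/5, -1/20]]
A^{-1} B = [-5/4, -7/4]^T
C A^{-1} B = -31/4
G(0) = D - C A^{-1} B = 0 - (-31/4) = 31/4 ≈ 7.7500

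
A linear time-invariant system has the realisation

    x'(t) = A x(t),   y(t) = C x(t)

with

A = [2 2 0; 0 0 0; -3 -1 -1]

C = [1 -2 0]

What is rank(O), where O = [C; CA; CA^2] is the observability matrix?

2

CA = [[2, 2, 0]]
CA^2 = [[4, 4, 0]]
Observability matrix O = [C; CA; CA^2] = [[1, -2, 0], [2, 2, 0], [4, 4, 0]]
Column 3 of O is identically zero, so rank(O) ≤ 2.
The 2×2 minor from rows 1, 2, columns 1, 2 is 1·2 - (-2)·2 = 2 - (-4) = 6 ≠ 0, so rank(O) = 2.
rank(O) = 2 < n = 3, so the pair (A, C) is not completely observable.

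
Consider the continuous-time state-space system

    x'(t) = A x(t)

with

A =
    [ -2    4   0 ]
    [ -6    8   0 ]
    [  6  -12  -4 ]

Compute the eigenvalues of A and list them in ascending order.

det(sI - A) = s^3 - (tr A)s^2 + (M11 + M22 + M33)s - det A, where Mii is the 2×2 principal minor of A obtained by deleting row i and column i.
tr A = (-2) + 8 + (-4) = 2; M11 = 8·(-4) - 0·(-12) = -32 - 0 = -32; M22 = (-2)·(-4) - 0·6 = 8 - 0 = 8; M33 = (-2)·8 - 4·(-6) = -16 - (-24) = 8; sum of minors = -16.
det A = (-2)·(8·(-4) - 0·(-12)) - 4·((-6)·(-4) - 0·6) + 0·((-6)·(-12) - 8·6) = (-2)·(-32) - 4·24 + 0·24 = -32.
So p(s) = det(sI - A) = s^3 - 2s^2 - 16s + 32.
Rational-root test: any integer root divides 32. Testing small divisors, s = 2 works: p(2) = 8 + (-8) + (-32) + 32 = 0, so (s - 2) is a factor.
Dividing, p(s) = (s - 2)(s^2 - 16).
Factor s^2 - 16: two numbers with sum 0 and product -16 are 4 and -4, so s^2 - 16 = (s - 4)(s + 4).
Hence p(s) = (s - 4) (s - 2) (s + 4), with roots -4, 2, 4.
At least one eigenvalue has non-negative real part, so the system is not asymptotically stable.

-4, 2, 4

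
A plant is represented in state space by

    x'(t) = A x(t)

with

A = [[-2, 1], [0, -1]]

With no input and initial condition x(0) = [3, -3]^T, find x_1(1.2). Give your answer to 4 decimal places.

-0.3593

det(sI - A) = s^2 - (tr A)s + det A, with tr A = (-2) + (-1) = -3 and det A = (-2)·(-1) - 1·0 = 2 - 0 = 2.
So p(s) = det(sI - A) = s^2 + 3s + 2.
Factor s^2 + 3s + 2: two numbers with sum -3 and product 2 are -1 and -2, so s^2 + 3s + 2 = (s + 1)(s + 2).
Hence p(s) = (s + 1) (s + 2), with roots -2, -1.
The eigenvalues -2, -1 are distinct and real, so A is diagonalisable and x(t) = e^{At} x(0) = V diag(e^{λ_i t}) V^{-1} x(0), where the columns of V are the eigenvectors.
λ = -2: A - (-2)I = [[0, 1], [0, 1]]. Row 1 gives 0·v1 + 1·v2 = 0, so take v_1 = [-1, 0]^T.
λ = -1: A - (-1)I = [[-1, 1], [0, 0]]. Row 1 gives (-1)·v1 + 1·v2 = 0, so take v_2 = [-1, -1]^T.
V = [v_1 v_2] = [[-1, -1], [0, -1]] has det V = 1, so V^{-1} = adj(V)/det V = [[-1, 1], [0, -1]].
Modal coordinates z(0) = V^{-1} x(0): (-1)·3 + 1·(-3) = -6; 0·3 + (-1)·(-3) = 3; so z(0) = [-6, 3]^T.
x_1(t) = Σ_i (v_i)_1 · z_i(0) · e^{λ_i t} (row 1 of V times the modal terms).
x_1(1.2) = (-1)·(-6)·e^{-2·1.2} + (-1)·3·e^{-1·1.2} = 6·0.090718 + (-3)·0.301194 = -0.3593.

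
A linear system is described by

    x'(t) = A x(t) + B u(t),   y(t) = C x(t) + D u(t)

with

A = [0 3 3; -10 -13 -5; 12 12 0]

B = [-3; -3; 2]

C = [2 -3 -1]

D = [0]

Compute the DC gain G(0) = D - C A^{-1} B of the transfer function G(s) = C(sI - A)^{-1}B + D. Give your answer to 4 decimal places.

G(0) = C(-A)^{-1}B + D = -C A^{-1} B + D.
det A = -72, so A^{-1} = (1/-72)·adj(A) = [[-5/6, -1/2, -1/3], [5/6, 1/2, 5/12], [-1/2, -1/2, -5/12]]
A^{-1} B = [10/3, -19/6, 13/6]^T
C A^{-1} B = 14
G(0) = D - C A^{-1} B = 0 - (14) = -14

-14.0000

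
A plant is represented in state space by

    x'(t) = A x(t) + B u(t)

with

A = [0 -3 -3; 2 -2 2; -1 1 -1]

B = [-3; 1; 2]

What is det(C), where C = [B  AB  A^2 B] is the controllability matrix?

195

AB = [[-9], [-4], [2]]
A^2B = [[6], [-6], [3]]
Controllability matrix C = [B  AB  A^2B] = [[-3, -9, 6], [1, -4, -6], [2, 2, 3]]
Expanding along the first row, det(C) = (-3)·((-4)·3 - (-6)·2) - (-9)·(1·3 - (-6)·2) + 6·(1·2 - (-4)·2) = (-3)·0 - (-9)·15 + 6·10 = 195
Since det(C) ≠ 0, rank(C) = 3 and the system is completely controllable.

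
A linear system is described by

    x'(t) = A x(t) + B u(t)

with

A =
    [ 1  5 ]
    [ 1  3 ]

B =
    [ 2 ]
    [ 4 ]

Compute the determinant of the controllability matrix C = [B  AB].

-60

AB = [[22], [14]]
Controllability matrix C = [B  AB] = [[2, 22], [4, 14]]
det(C) = 2·14 - 22·4 = 28 - 88 = -60
Since det(C) ≠ 0, rank(C) = 2 and the system is completely controllable.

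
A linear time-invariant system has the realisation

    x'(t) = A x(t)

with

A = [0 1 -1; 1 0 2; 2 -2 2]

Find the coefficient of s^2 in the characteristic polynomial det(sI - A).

-2

Expand det(sI - A) for the 3×3 matrix.
p(s) = s^3 - 2s^2 + 5s - 4.
(Check: constant term = det(-A) = (-1)^3 det A = -4; coefficient of s^2 = -tr A = -2.)
The coefficient of s^2 is -2.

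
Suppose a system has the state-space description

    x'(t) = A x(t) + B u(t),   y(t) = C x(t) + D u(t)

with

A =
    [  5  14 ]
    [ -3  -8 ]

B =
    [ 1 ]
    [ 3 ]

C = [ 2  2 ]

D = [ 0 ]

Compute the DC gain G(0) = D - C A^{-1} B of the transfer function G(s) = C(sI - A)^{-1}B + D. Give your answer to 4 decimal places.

32.0000

G(0) = C(-A)^{-1}B + D = -C A^{-1} B + D.
det A = 2, so A^{-1} = (1/2)·adj(A) = [[-4, -7], [3/2, 5/2]]
A^{-1} B = [-25, 9]^T
C A^{-1} B = -32
G(0) = D - C A^{-1} B = 0 - (-32) = 32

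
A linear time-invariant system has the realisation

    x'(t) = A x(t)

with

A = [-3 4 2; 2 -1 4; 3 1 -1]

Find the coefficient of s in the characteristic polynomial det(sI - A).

-11

Expand det(sI - A) for the 3×3 matrix.
p(s) = s^3 + 5s^2 - 11s - 75.
(Check: constant term = det(-A) = (-1)^3 det A = -75; coefficient of s^2 = -tr A = 5.)
The coefficient of s is -11.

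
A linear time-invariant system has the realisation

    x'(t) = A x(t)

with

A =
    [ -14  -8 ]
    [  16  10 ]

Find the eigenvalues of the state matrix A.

det(sI - A) = s^2 - (tr A)s + det A, with tr A = (-14) + 10 = -4 and det A = (-14)·10 - (-8)·16 = -140 - (-128) = -12.
So p(s) = det(sI - A) = s^2 + 4s - 12.
Factor s^2 + 4s - 12: two numbers with sum -4 and product -12 are 2 and -6, so s^2 + 4s - 12 = (s - 2)(s + 6).
Hence p(s) = (s - 2) (s + 6), with roots -6, 2.
At least one eigenvalue has non-negative real part, so the system is not asymptotically stable.

-6, 2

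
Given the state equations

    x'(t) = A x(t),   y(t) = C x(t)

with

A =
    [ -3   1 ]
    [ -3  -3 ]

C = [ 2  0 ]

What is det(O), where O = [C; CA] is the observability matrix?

CA = [[-6, 2]]
Observability matrix O = [C; CA] = [[2, 0], [-6, 2]]
det(O) = 2·2 - 0·(-6) = 4 - 0 = 4
Since det(O) ≠ 0, rank(O) = 2 and the system is completely observable.

4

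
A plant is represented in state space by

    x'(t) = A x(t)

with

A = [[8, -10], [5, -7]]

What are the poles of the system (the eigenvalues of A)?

det(sI - A) = s^2 - (tr A)s + det A, with tr A = 8 + (-7) = 1 and det A = 8·(-7) - (-10)·5 = -56 - (-50) = -6.
So p(s) = det(sI - A) = s^2 - s - 6.
Factor s^2 - s - 6: two numbers with sum 1 and product -6 are 3 and -2, so s^2 - s - 6 = (s - 3)(s + 2).
Hence p(s) = (s - 3) (s + 2), with roots -2, 3.
At least one eigenvalue has non-negative real part, so the system is not asymptotically stable.

-2, 3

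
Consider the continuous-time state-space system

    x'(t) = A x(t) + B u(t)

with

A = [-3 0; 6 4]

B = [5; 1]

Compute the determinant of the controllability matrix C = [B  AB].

AB = [[-15], [34]]
Controllability matrix C = [B  AB] = [[5, -15], [1, 34]]
det(C) = 5·34 - (-15)·1 = 170 - (-15) = 185
Since det(C) ≠ 0, rank(C) = 2 and the system is completely controllable.

185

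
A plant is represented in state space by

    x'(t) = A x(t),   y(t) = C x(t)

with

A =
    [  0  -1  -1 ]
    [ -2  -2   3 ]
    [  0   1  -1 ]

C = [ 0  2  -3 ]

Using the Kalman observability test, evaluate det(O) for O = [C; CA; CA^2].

CA = [[-4, -7, 9]]
CA^2 = [[14, 27, -26]]
Observability matrix O = [C; CA; CA^2] = [[0, 2, -3], [-4, -7, 9], [14, 27, -26]]
Expanding along the first row, det(O) = 0·((-7)·(-26) - 9·27) - 2·((-4)·(-26) - 9·14) + (-3)·((-4)·27 - (-7)·14) = 0·(-61) - 2·(-22) + (-3)·(-10) = 74
Since det(O) ≠ 0, rank(O) = 3 and the system is completely observable.

74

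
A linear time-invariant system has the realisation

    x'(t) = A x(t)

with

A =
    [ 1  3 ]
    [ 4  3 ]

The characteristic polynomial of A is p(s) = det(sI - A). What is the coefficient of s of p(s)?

-4

For a 2×2 matrix, det(sI - A) = s^2 - (tr A)s + det A.
tr A = 4, det A = -9.
So p(s) = s^2 - 4s - 9.
The coefficient of s is -4.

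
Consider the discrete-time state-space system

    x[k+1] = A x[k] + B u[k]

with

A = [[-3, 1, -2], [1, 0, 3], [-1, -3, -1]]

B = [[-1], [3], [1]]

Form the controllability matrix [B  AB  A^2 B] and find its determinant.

-103

AB = [[4], [2], [-9]]
A^2B = [[8], [-23], [-1]]
Controllability matrix C = [B  AB  A^2B] = [[-1, 4, 8], [3, 2, -23], [1, -9, -1]]
Expanding along the first row, det(C) = (-1)·(2·(-1) - (-23)·(-9)) - 4·(3·(-1) - (-23)·1) + 8·(3·(-9) - 2·1) = (-1)·(-209) - 4·20 + 8·(-29) = -103
Since det(C) ≠ 0, rank(C) = 3 and the system is completely controllable.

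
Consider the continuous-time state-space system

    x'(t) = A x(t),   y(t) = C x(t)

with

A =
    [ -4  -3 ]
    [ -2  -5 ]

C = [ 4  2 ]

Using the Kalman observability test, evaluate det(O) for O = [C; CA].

-48

CA = [[-20, -22]]
Observability matrix O = [C; CA] = [[4, 2], [-20, -22]]
det(O) = 4·(-22) - 2·(-20) = -88 - (-40) = -48
Since det(O) ≠ 0, rank(O) = 2 and the system is completely observable.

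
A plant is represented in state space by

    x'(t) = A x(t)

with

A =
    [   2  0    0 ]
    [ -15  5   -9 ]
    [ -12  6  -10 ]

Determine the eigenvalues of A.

det(sI - A) = s^3 - (tr A)s^2 + (M11 + M22 + M33)s - det A, where Mii is the 2×2 principal minor of A obtained by deleting row i and column i.
tr A = 2 + 5 + (-10) = -3; M11 = 5·(-10) - (-9)·6 = -50 - (-54) = 4; M22 = 2·(-10) - 0·(-12) = -20 - 0 = -20; M33 = 2·5 - 0·(-15) = 10 - 0 = 10; sum of minors = -6.
det A = 2·(5·(-10) - (-9)·6) - 0·((-15)·(-10) - (-9)·(-12)) + 0·((-15)·6 - 5·(-12)) = 2·4 - 0·42 + 0·(-30) = 8.
So p(s) = det(sI - A) = s^3 + 3s^2 - 6s - 8.
Rational-root test: any integer root divides -8. Testing small divisors, s = -1 works: p(-1) = -1 + 3 + 6 + (-8) = 0, so (s + 1) is a factor.
Dividing, p(s) = (s + 1)(s^2 + 2s - 8).
Factor s^2 + 2s - 8: two numbers with sum -2 and product -8 are 2 and -4, so s^2 + 2s - 8 = (s - 2)(s + 4).
Hence p(s) = (s - 2) (s + 1) (s + 4), with roots -4, -1, 2.
At least one eigenvalue has non-negative real part, so the system is not asymptotically stable.

-4, -1, 2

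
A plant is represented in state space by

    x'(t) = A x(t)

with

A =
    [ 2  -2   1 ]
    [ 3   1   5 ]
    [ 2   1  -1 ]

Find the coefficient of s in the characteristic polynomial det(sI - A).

Expand det(sI - A) for the 3×3 matrix.
p(s) = s^3 - 2s^2 - 2s + 37.
(Check: constant term = det(-A) = (-1)^3 det A = 37; coefficient of s^2 = -tr A = -2.)
The coefficient of s is -2.

-2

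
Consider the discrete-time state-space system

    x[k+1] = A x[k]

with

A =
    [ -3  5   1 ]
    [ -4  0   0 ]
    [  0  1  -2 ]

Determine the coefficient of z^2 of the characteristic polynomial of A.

Expand det(zI - A) for the 3×3 matrix.
p(z) = z^3 + 5z^2 + 26z + 44.
(Check: constant term = det(-A) = (-1)^3 det A = 44; coefficient of z^2 = -tr A = 5.)
The coefficient of z^2 is 5.

5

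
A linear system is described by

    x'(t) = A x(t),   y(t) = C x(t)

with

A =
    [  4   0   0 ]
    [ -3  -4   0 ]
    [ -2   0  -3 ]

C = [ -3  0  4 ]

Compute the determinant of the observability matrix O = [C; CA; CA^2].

0

CA = [[-20, 0, -12]]
CA^2 = [[-56, 0, 36]]
Observability matrix O = [C; CA; CA^2] = [[-3, 0, 4], [-20, 0, -12], [-56, 0, 36]]
Expanding along the first row, det(O) = (-3)·(0·36 - (-12)·0) - 0·((-20)·36 - (-12)·(-56)) + 4·((-20)·0 - 0·(-56)) = (-3)·0 - 0·(-1392) + 4·0 = 0
Since det(O) = 0, rank(O) < 3 and the system is not completely observable.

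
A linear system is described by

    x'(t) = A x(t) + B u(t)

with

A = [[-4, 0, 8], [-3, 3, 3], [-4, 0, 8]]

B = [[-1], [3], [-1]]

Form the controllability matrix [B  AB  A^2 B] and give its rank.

AB = [[-4], [9], [-4]]
A^2B = [[-16], [27], [-16]]
Controllability matrix C = [B  AB  A^2B] = [[-1, -4, -16], [3, 9, 27], [-1, -4, -16]]
The rows r1, r2, r3 of C are linearly dependent: -r1 + r3 = 0 (check each entry), so rank(C) ≤ 2.
The 2×2 minor from rows 1, 2, columns 1, 2 is (-1)·9 - (-4)·3 = -9 - (-12) = 3 ≠ 0, so rank(C) = 2.
rank(C) = 2 < n = 3, so the pair (A, B) is not completely controllable.

2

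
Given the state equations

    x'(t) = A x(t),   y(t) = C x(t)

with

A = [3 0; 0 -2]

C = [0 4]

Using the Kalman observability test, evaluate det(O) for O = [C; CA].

CA = [[0, -8]]
Observability matrix O = [C; CA] = [[0, 4], [0, -8]]
det(O) = 0·(-8) - 4·0 = 0 - 0 = 0
Since det(O) = 0, rank(O) < 2 and the system is not completely observable.

0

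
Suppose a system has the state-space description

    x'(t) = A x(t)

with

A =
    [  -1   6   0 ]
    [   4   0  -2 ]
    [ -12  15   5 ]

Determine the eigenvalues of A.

det(sI - A) = s^3 - (tr A)s^2 + (M11 + M22 + M33)s - det A, where Mii is the 2×2 principal minor of A obtained by deleting row i and column i.
tr A = (-1) + 0 + 5 = 4; M11 = 0·5 - (-2)·15 = 0 - (-30) = 30; M22 = (-1)·5 - 0·(-12) = -5 - 0 = -5; M33 = (-1)·0 - 6·4 = 0 - 24 = -24; sum of minors = 1.
det A = (-1)·(0·5 - (-2)·15) - 6·(4·5 - (-2)·(-12)) + 0·(4·15 - 0·(-12)) = (-1)·30 - 6·(-4) + 0·60 = -6.
So p(s) = det(sI - A) = s^3 - 4s^2 + s + 6.
Rational-root test: any integer root divides 6. Testing small divisors, s = -1 works: p(-1) = -1 + (-4) + (-1) + 6 = 0, so (s + 1) is a factor.
Dividing, p(s) = (s + 1)(s^2 - 5s + 6).
Factor s^2 - 5s + 6: two numbers with sum 5 and product 6 are 3 and 2, so s^2 - 5s + 6 = (s - 3)(s - 2).
Hence p(s) = (s - 3) (s - 2) (s + 1), with roots -1, 2, 3.
At least one eigenvalue has non-negative real part, so the system is not asymptotically stable.

-1, 2, 3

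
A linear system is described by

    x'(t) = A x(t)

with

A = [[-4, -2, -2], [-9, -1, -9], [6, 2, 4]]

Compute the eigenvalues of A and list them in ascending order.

det(sI - A) = s^3 - (tr A)s^2 + (M11 + M22 + M33)s - det A, where Mii is the 2×2 principal minor of A obtained by deleting row i and column i.
tr A = (-4) + (-1) + 4 = -1; M11 = (-1)·4 - (-9)·2 = -4 - (-18) = 14; M22 = (-4)·4 - (-2)·6 = -16 - (-12) = -4; M33 = (-4)·(-1) - (-2)·(-9) = 4 - 18 = -14; sum of minors = -4.
det A = (-4)·((-1)·4 - (-9)·2) - (-2)·((-9)·4 - (-9)·6) + (-2)·((-9)·2 - (-1)·6) = (-4)·14 - (-2)·18 + (-2)·(-12) = 4.
So p(s) = det(sI - A) = s^3 + s^2 - 4s - 4.
Rational-root test: any integer root divides -4. Testing small divisors, s = -1 works: p(-1) = -1 + 1 + 4 + (-4) = 0, so (s + 1) is a factor.
Dividing, p(s) = (s + 1)(s^2 - 4).
Factor s^2 - 4: two numbers with sum 0 and product -4 are 2 and -2, so s^2 - 4 = (s - 2)(s + 2).
Hence p(s) = (s - 2) (s + 1) (s + 2), with roots -2, -1, 2.
At least one eigenvalue has non-negative real part, so the system is not asymptotically stable.

-2, -1, 2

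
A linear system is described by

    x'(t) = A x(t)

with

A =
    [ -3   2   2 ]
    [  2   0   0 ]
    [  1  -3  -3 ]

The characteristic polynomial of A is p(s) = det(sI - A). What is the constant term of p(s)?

Expand det(sI - A) for the 3×3 matrix.
p(s) = s^3 + 6s^2 + 3s.
(Check: constant term = det(-A) = (-1)^3 det A = 0; coefficient of s^2 = -tr A = 6.)
The constant term is 0.

0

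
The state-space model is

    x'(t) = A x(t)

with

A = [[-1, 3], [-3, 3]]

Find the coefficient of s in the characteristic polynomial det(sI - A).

-2

For a 2×2 matrix, det(sI - A) = s^2 - (tr A)s + det A.
tr A = 2, det A = 6.
So p(s) = s^2 - 2s + 6.
The coefficient of s is -2.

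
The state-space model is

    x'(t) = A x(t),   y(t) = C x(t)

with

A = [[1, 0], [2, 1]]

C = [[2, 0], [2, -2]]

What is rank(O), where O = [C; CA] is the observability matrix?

CA = [[2, 0], [-2, -2]]
Observability matrix O = [C; CA] = [[2, 0], [2, -2], [2, 0], [-2, -2]]
Take the 2×2 submatrix of O formed by rows 1, 2: [[2, 0], [2, -2]]. Its determinant is 2·(-2) - 0·2 = -4 - 0 = -4 ≠ 0.
So rank(O) ≥ 2; since O has 2 columns, rank(O) = 2.
rank(O) = 2 = n, so the pair (A, C) is completely observable.

2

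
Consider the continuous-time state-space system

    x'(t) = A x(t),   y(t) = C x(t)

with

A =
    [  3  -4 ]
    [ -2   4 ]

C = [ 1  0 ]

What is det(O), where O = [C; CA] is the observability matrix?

CA = [[3, -4]]
Observability matrix O = [C; CA] = [[1, 0], [3, -4]]
det(O) = 1·(-4) - 0·3 = -4 - 0 = -4
Since det(O) ≠ 0, rank(O) = 2 and the system is completely observable.

-4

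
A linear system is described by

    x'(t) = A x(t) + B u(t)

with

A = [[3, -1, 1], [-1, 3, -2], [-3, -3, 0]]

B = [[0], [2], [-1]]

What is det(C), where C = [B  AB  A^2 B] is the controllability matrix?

119

AB = [[-3], [8], [-6]]
A^2B = [[-23], [39], [-15]]
Controllability matrix C = [B  AB  A^2B] = [[0, -3, -23], [2, 8, 39], [-1, -6, -15]]
Expanding along the first row, det(C) = 0·(8·(-15) - 39·(-6)) - (-3)·(2·(-15) - 39·(-1)) + (-23)·(2·(-6) - 8·(-1)) = 0·114 - (-3)·9 + (-23)·(-4) = 119
Since det(C) ≠ 0, rank(C) = 3 and the system is completely controllable.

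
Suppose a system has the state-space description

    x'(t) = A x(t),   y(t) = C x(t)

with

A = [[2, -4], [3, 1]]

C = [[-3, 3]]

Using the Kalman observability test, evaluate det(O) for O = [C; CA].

CA = [[3, 15]]
Observability matrix O = [C; CA] = [[-3, 3], [3, 15]]
det(O) = (-3)·15 - 3·3 = -45 - 9 = -54
Since det(O) ≠ 0, rank(O) = 2 and the system is completely observable.

-54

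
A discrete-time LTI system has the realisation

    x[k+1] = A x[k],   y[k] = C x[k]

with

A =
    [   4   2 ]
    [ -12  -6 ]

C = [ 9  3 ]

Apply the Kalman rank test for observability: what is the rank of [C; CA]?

CA = [[0, 0]]
Observability matrix O = [C; CA] = [[9, 3], [0, 0]]
Every row of O is a scalar multiple of row 1 = [9, 3] (multipliers 1, 0), so the rows span a one-dimensional space.
O ≠ 0, hence rank(O) = 1.
rank(O) = 1 < n = 2, so the pair (A, C) is not completely observable.

1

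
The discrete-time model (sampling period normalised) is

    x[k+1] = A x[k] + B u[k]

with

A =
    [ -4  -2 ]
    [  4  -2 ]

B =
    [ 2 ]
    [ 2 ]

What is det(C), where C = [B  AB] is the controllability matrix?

AB = [[-12], [4]]
Controllability matrix C = [B  AB] = [[2, -12], [2, 4]]
det(C) = 2·4 - (-12)·2 = 8 - (-24) = 32
Since det(C) ≠ 0, rank(C) = 2 and the system is completely controllable.

32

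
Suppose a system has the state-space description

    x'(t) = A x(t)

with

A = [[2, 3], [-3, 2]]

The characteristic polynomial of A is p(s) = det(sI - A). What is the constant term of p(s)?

For a 2×2 matrix, det(sI - A) = s^2 - (tr A)s + det A.
tr A = 4, det A = 13.
So p(s) = s^2 - 4s + 13.
The constant term is 13.

13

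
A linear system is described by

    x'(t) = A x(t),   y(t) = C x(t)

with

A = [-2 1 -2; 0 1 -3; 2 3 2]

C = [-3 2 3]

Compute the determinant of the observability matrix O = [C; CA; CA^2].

CA = [[12, 8, 6]]
CA^2 = [[-12, 38, -36]]
Observability matrix O = [C; CA; CA^2] = [[-3, 2, 3], [12, 8, 6], [-12, 38, -36]]
Expanding along the first row, det(O) = (-3)·(8·(-36) - 6·38) - 2·(12·(-36) - 6·(-12)) + 3·(12·38 - 8·(-12)) = (-3)·(-516) - 2·(-360) + 3·552 = 3924
Since det(O) ≠ 0, rank(O) = 3 and the system is completely observable.

3924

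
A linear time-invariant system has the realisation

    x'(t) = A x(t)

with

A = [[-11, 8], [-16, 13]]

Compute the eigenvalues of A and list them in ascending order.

det(sI - A) = s^2 - (tr A)s + det A, with tr A = (-11) + 13 = 2 and det A = (-11)·13 - 8·(-16) = -143 - (-128) = -15.
So p(s) = det(sI - A) = s^2 - 2s - 15.
Factor s^2 - 2s - 15: two numbers with sum 2 and product -15 are 5 and -3, so s^2 - 2s - 15 = (s - 5)(s + 3).
Hence p(s) = (s - 5) (s + 3), with roots -3, 5.
At least one eigenvalue has non-negative real part, so the system is not asymptotically stable.

-3, 5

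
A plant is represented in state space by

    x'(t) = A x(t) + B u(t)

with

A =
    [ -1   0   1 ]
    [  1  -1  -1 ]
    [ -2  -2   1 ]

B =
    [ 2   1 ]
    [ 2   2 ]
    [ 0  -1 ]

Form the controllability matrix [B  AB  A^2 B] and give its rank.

AB = [[-2, -2], [0, 0], [-8, -7]]
A^2B = [[-6, -5], [6, 5], [-4, -3]]
Controllability matrix C = [B  AB  A^2B] = [[2, 1, -2, -2, -6, -5], [2, 2, 0, 0, 6, 5], [0, -1, -8, -7, -4, -3]]
Take the 3×3 submatrix of C formed by columns 1, 2, 3: [[2, 1, -2], [2, 2, 0], [0, -1, -8]]. Its determinant is 2·(2·(-8) - 0·(-1)) - 1·(2·(-8) - 0·0) + (-2)·(2·(-1) - 2·0) = 2·(-16) - 1·(-16) + (-2)·(-2) = -12 ≠ 0.
So rank(C) ≥ 3; since C has 3 rows, rank(C) = 3.
rank(C) = 3 = n, so the pair (A, B) is completely controllable.

3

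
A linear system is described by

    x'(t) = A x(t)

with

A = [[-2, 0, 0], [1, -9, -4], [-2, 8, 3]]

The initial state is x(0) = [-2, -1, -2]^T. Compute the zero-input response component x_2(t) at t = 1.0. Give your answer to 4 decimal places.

0.6116

det(sI - A) = s^3 - (tr A)s^2 + (M11 + M22 + M33)s - det A, where Mii is the 2×2 principal minor of A obtained by deleting row i and column i.
tr A = (-2) + (-9) + 3 = -8; M11 = (-9)·3 - (-4)·8 = -27 - (-32) = 5; M22 = (-2)·3 - 0·(-2) = -6 - 0 = -6; M33 = (-2)·(-9) - 0·1 = 18 - 0 = 18; sum of minors = 17.
det A = (-2)·((-9)·3 - (-4)·8) - 0·(1·3 - (-4)·(-2)) + 0·(1·8 - (-9)·(-2)) = (-2)·5 - 0·(-5) + 0·(-10) = -10.
So p(s) = det(sI - A) = s^3 + 8s^2 + 17s + 10.
Rational-root test: any integer root divides 10. Testing small divisors, s = -1 works: p(-1) = -1 + 8 + (-17) + 10 = 0, so (s + 1) is a factor.
Dividing, p(s) = (s + 1)(s^2 + 7s + 10).
Factor s^2 + 7s + 10: two numbers with sum -7 and product 10 are -2 and -5, so s^2 + 7s + 10 = (s + 2)(s + 5).
Hence p(s) = (s + 1) (s + 2) (s + 5), with roots -5, -2, -1.
The eigenvalues -5, -2, -1 are distinct and real, so A is diagonalisable and x(t) = e^{At} x(0) = V diag(e^{λ_i t}) V^{-1} x(0), where the columns of V are the eigenvectors.
λ = -5: A - (-5)I = [[3, 0, 0], [1, -4, -4], [-2, 8, 8]]. v must be orthogonal to every row; (row 1) × (row 2) = [0, 12, -12], so take v_1 = [0, 1, -1]^T.
λ = -2: A - (-2)I = [[0, 0, 0], [1, -7, -4], [-2, 8, 5]]. v must be orthogonal to every row; (row 2) × (row 3) = [-3, 3, -6], so take v_2 = [1, -1, 2]^T.
λ = -1: A - (-1)I = [[-1, 0, 0], [1, -8, -4], [-2, 8, 4]]. v must be orthogonal to every row; (row 1) × (row 2) = [0, -4, 8], so take v_3 = [0, -1, 2]^T.
V = [v_1 v_2 v_3] = [[0, 1, 0], [1, -1, -1], [-1, 2, 2]] has det V = -1, so V^{-1} = adj(V)/det V = [[0, 2, 1], [1, 0, 0], [-1, 1, 1]].
Modal coordinates z(0) = V^{-1} x(0): 0·(-2) + 2·(-1) + 1·(-2) = -4; 1·(-2) + 0·(-1) + 0·(-2) = -2; (-1)·(-2) + 1·(-1) + 1·(-2) = -1; so z(0) = [-4, -2, -1]^T.
x_2(t) = Σ_i (v_i)_2 · z_i(0) · e^{λ_i t} (row 2 of V times the modal terms).
x_2(1.0) = 1·(-4)·e^{-5·1.0} + (-1)·(-2)·e^{-2·1.0} + (-1)·(-1)·e^{-1·1.0} = (-4)·0.006738 + 2·0.135335 + 1·0.367879 = 0.6116.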